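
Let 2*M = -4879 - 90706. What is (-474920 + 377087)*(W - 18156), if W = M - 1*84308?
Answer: 29400088329/2 ≈ 1.4700e+10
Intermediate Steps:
M = -95585/2 (M = (-4879 - 90706)/2 = (1/2)*(-95585) = -95585/2 ≈ -47793.)
W = -264201/2 (W = -95585/2 - 1*84308 = -95585/2 - 84308 = -264201/2 ≈ -1.3210e+5)
(-474920 + 377087)*(W - 18156) = (-474920 + 377087)*(-264201/2 - 18156) = -97833*(-300513/2) = 29400088329/2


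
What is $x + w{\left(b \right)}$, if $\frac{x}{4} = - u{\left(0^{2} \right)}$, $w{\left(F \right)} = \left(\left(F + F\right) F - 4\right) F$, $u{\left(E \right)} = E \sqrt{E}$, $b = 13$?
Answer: $4342$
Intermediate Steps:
$u{\left(E \right)} = E^{\frac{3}{2}}$
$w{\left(F \right)} = F \left(-4 + 2 F^{2}\right)$ ($w{\left(F \right)} = \left(2 F F - 4\right) F = \left(2 F^{2} - 4\right) F = \left(-4 + 2 F^{2}\right) F = F \left(-4 + 2 F^{2}\right)$)
$x = 0$ ($x = 4 \left(- \left(0^{2}\right)^{\frac{3}{2}}\right) = 4 \left(- 0^{\frac{3}{2}}\right) = 4 \left(\left(-1\right) 0\right) = 4 \cdot 0 = 0$)
$x + w{\left(b \right)} = 0 + 2 \cdot 13 \left(-2 + 13^{2}\right) = 0 + 2 \cdot 13 \left(-2 + 169\right) = 0 + 2 \cdot 13 \cdot 167 = 0 + 4342 = 4342$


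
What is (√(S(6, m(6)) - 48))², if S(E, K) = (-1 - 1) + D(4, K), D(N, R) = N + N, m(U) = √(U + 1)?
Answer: -42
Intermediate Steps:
m(U) = √(1 + U)
D(N, R) = 2*N
S(E, K) = 6 (S(E, K) = (-1 - 1) + 2*4 = -2 + 8 = 6)
(√(S(6, m(6)) - 48))² = (√(6 - 48))² = (√(-42))² = (I*√42)² = -42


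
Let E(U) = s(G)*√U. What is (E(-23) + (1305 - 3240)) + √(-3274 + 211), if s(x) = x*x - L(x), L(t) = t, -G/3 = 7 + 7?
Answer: -1935 + I*√3063 + 1806*I*√23 ≈ -1935.0 + 8716.6*I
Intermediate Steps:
G = -42 (G = -3*(7 + 7) = -3*14 = -42)
s(x) = x² - x (s(x) = x*x - x = x² - x)
E(U) = 1806*√U (E(U) = (-42*(-1 - 42))*√U = (-42*(-43))*√U = 1806*√U)
(E(-23) + (1305 - 3240)) + √(-3274 + 211) = (1806*√(-23) + (1305 - 3240)) + √(-3274 + 211) = (1806*(I*√23) - 1935) + √(-3063) = (1806*I*√23 - 1935) + I*√3063 = (-1935 + 1806*I*√23) + I*√3063 = -1935 + I*√3063 + 1806*I*√23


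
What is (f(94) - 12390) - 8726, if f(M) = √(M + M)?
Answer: -21116 + 2*√47 ≈ -21102.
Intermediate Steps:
f(M) = √2*√M (f(M) = √(2*M) = √2*√M)
(f(94) - 12390) - 8726 = (√2*√94 - 12390) - 8726 = (2*√47 - 12390) - 8726 = (-12390 + 2*√47) - 8726 = -21116 + 2*√47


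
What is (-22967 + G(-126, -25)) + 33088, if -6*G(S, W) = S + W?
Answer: 60877/6 ≈ 10146.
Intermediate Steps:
G(S, W) = -S/6 - W/6 (G(S, W) = -(S + W)/6 = -S/6 - W/6)
(-22967 + G(-126, -25)) + 33088 = (-22967 + (-⅙*(-126) - ⅙*(-25))) + 33088 = (-22967 + (21 + 25/6)) + 33088 = (-22967 + 151/6) + 33088 = -137651/6 + 33088 = 60877/6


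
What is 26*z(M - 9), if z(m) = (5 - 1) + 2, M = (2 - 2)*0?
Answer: 156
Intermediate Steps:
M = 0 (M = 0*0 = 0)
z(m) = 6 (z(m) = 4 + 2 = 6)
26*z(M - 9) = 26*6 = 156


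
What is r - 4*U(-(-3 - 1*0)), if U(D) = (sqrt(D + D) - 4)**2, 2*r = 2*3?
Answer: -85 + 32*sqrt(6) ≈ -6.6163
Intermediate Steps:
r = 3 (r = (2*3)/2 = (1/2)*6 = 3)
U(D) = (-4 + sqrt(2)*sqrt(D))**2 (U(D) = (sqrt(2*D) - 4)**2 = (sqrt(2)*sqrt(D) - 4)**2 = (-4 + sqrt(2)*sqrt(D))**2)
r - 4*U(-(-3 - 1*0)) = 3 - 4*(-4 + sqrt(2)*sqrt(-(-3 - 1*0)))**2 = 3 - 4*(-4 + sqrt(2)*sqrt(-(-3 + 0)))**2 = 3 - 4*(-4 + sqrt(2)*sqrt(-1*(-3)))**2 = 3 - 4*(-4 + sqrt(2)*sqrt(3))**2 = 3 - 4*(-4 + sqrt(6))**2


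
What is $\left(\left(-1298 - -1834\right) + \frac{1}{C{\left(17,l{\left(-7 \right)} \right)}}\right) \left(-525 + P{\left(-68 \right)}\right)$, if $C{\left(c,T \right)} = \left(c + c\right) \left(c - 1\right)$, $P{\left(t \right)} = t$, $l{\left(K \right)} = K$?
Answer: $- \frac{172909905}{544} \approx -3.1785 \cdot 10^{5}$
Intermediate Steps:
$C{\left(c,T \right)} = 2 c \left(-1 + c\right)$
$\left(\left(-1298 - -1834\right) + \frac{1}{C{\left(17,l{\left(-7 \right)} \right)}}\right) \left(-525 + P{\left(-68 \right)}\right) = \left(\left(-1298 - -1834\right) + \frac{1}{2 \cdot 17 \left(-1 + 17\right)}\right) \left(-525 - 68\right) = \left(\left(-1298 + 1834\right) + \frac{1}{2 \cdot 17 \cdot 16}\right) \left(-593\right) = \left(536 + \frac{1}{544}\right) \left(-593\right) = \frac{291585}{544} \left(-593\right) = - \frac{172909905}{544}$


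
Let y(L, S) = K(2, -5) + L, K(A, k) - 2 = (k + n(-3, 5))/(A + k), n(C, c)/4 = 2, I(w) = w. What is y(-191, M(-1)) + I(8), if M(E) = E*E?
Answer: -182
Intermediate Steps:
n(C, c) = 8 (n(C, c) = 4*2 = 8)
K(A, k) = 2 + (8 + k)/(A + k) (K(A, k) = 2 + (k + 8)/(A + k) = 2 + (8 + k)/(A + k))
M(E) = E**2
y(L, S) = 1 + L (y(L, S) = (8 + 2*2 + 3*(-5))/(2 - 5) + L = (8 + 4 - 15)/(-3) + L = -1/3*(-3) + L = 1 + L)
y(-191, M(-1)) + I(8) = (1 - 191) + 8 = -190 + 8 = -182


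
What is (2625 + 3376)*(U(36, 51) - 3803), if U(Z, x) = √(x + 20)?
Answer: -22821803 + 6001*√71 ≈ -2.2771e+7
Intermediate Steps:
U(Z, x) = √(20 + x)
(2625 + 3376)*(U(36, 51) - 3803) = (2625 + 3376)*(√(20 + 51) - 3803) = 6001*(√71 - 3803) = 6001*(-3803 + √71) = -22821803 + 6001*√71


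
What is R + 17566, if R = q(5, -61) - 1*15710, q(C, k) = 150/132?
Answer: 40857/22 ≈ 1857.1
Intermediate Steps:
q(C, k) = 25/22 (q(C, k) = 150*(1/132) = 25/22)
R = -345595/22 (R = 25/22 - 1*15710 = 25/22 - 15710 = -345595/22 ≈ -15709.)
R + 17566 = -345595/22 + 17566 = 40857/22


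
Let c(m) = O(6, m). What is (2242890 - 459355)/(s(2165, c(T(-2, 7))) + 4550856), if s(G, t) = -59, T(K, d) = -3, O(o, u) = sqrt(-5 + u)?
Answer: 1783535/4550797 ≈ 0.39192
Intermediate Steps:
c(m) = sqrt(-5 + m)
(2242890 - 459355)/(s(2165, c(T(-2, 7))) + 4550856) = (2242890 - 459355)/(-59 + 4550856) = 1783535/4550797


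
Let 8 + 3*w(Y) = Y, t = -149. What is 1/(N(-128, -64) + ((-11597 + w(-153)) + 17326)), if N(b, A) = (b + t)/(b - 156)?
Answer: 852/4836215 ≈ 0.00017617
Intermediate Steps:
w(Y) = -8/3 + Y/3
N(b, A) = (-149 + b)/(-156 + b) (N(b, A) = (b - 149)/(b - 156) = (-149 + b)/(-156 + b))
1/(N(-128, -64) + ((-11597 + w(-153)) + 17326)) = 1/((-149 - 128)/(-156 - 128) + ((-11597 + (-8/3 + (⅓)*(-153))) + 17326)) = 1/(-277/(-284) + ((-11597 + (-8/3 - 51)) + 17326)) = 1/(-1/284*(-277) + ((-11597 - 161/3) + 17326)) = 1/(277/284 + (-34952/3 + 17326)) = 1/(277/284 + 17026/3) = 1/(4836215/852) = 852/4836215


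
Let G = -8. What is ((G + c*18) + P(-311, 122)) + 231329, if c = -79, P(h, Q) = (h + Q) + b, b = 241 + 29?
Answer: 229980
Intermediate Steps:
b = 270
P(h, Q) = 270 + Q + h (P(h, Q) = (h + Q) + 270 = (Q + h) + 270 = 270 + Q + h)
((G + c*18) + P(-311, 122)) + 231329 = ((-8 - 79*18) + (270 + 122 - 311)) + 231329 = ((-8 - 1422) + 81) + 231329 = (-1430 + 81) + 231329 = -1349 + 231329 = 229980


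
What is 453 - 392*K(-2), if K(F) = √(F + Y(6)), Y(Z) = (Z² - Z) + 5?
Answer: 453 - 392*√33 ≈ -1798.9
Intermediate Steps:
Y(Z) = 5 + Z² - Z
K(F) = √(35 + F) (K(F) = √(F + (5 + 6² - 1*6)) = √(F + (5 + 36 - 6)) = √(F + 35) = √(35 + F))
453 - 392*K(-2) = 453 - 392*√(35 - 2) = 453 - 392*√33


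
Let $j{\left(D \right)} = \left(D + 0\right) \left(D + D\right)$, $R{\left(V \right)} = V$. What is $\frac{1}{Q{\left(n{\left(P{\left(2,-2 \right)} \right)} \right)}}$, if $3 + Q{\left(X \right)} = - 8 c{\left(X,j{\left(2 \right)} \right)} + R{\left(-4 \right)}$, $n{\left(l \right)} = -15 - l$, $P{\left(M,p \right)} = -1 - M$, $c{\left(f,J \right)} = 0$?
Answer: $- \frac{1}{7} \approx -0.14286$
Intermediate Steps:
$j{\left(D \right)} = 2 D^{2}$ ($j{\left(D \right)} = D 2 D = 2 D^{2}$)
$Q{\left(X \right)} = -7$ ($Q{\left(X \right)} = -3 - 4 = -7$)
$\frac{1}{Q{\left(n{\left(P{\left(2,-2 \right)} \right)} \right)}} = \frac{1}{-7} = - \frac{1}{7}$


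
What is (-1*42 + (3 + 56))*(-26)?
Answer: -442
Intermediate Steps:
(-1*42 + (3 + 56))*(-26) = (-42 + 59)*(-26) = 17*(-26) = -442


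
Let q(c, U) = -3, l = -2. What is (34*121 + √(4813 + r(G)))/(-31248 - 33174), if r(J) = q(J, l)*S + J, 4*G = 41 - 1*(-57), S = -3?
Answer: -2057/32211 - √2154/42948 ≈ -0.064941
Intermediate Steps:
G = 49/2 (G = (41 - 1*(-57))/4 = (41 + 57)/4 = (¼)*98 = 49/2 ≈ 24.500)
r(J) = 9 + J (r(J) = -3*(-3) + J = 9 + J)
(34*121 + √(4813 + r(G)))/(-31248 - 33174) = (34*121 + √(4813 + (9 + 49/2)))/(-31248 - 33174) = (4114 + √(4813 + 67/2))/(-64422) = (4114 + √(9693/2))*(-1/64422) = (4114 + 3*√2154/2)*(-1/64422) = -2057/32211 - √2154/42948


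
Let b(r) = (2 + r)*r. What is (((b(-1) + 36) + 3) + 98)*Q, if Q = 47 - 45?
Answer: 272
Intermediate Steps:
b(r) = r*(2 + r)
Q = 2
(((b(-1) + 36) + 3) + 98)*Q = (((-(2 - 1) + 36) + 3) + 98)*2 = (((-1*1 + 36) + 3) + 98)*2 = (((-1 + 36) + 3) + 98)*2 = ((35 + 3) + 98)*2 = (38 + 98)*2 = 136*2 = 272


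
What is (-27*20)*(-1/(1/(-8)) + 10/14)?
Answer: -32940/7 ≈ -4705.7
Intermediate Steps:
(-27*20)*(-1/(1/(-8)) + 10/14) = -540*(-1/(-⅛) + 10*(1/14)) = -540*(-1*(-8) + 5/7) = -540*(8 + 5/7) = -540*61/7 = -32940/7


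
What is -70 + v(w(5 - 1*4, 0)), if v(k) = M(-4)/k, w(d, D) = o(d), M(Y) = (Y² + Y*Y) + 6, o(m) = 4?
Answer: -121/2 ≈ -60.500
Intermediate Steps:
M(Y) = 6 + 2*Y² (M(Y) = (Y² + Y²) + 6 = 2*Y² + 6 = 6 + 2*Y²)
w(d, D) = 4
v(k) = 38/k (v(k) = (6 + 2*(-4)²)/k = (6 + 2*16)/k = (6 + 32)/k = 38/k)
-70 + v(w(5 - 1*4, 0)) = -70 + 38/4 = -70 + 38*(¼) = -70 + 19/2 = -121/2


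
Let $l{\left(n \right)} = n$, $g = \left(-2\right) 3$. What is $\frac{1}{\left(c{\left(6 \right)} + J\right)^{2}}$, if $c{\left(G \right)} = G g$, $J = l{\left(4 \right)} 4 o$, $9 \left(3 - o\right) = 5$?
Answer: $\frac{81}{784} \approx 0.10332$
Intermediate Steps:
$g = -6$
$o = \frac{22}{9}$ ($o = 3 - \frac{5}{9} = \frac{22}{9} \approx 2.4444$)
$J = \frac{352}{9}$ ($J = 4 \cdot 4 \cdot \frac{22}{9} = 16 \cdot \frac{22}{9} = \frac{352}{9} \approx 39.111$)
$c{\left(G \right)} = - 6 G$ ($c{\left(G \right)} = G \left(-6\right) = - 6 G$)
$\frac{1}{\left(c{\left(6 \right)} + J\right)^{2}} = \frac{1}{\left(\left(-6\right) 6 + \frac{352}{9}\right)^{2}} = \frac{1}{\left(-36 + \frac{352}{9}\right)^{2}} = \frac{1}{\left(\frac{28}{9}\right)^{2}} = \frac{1}{\frac{784}{81}} = \frac{81}{784}$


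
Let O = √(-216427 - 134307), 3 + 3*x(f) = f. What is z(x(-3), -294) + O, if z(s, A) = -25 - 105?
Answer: -130 + I*√350734 ≈ -130.0 + 592.23*I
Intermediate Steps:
x(f) = -1 + f/3
z(s, A) = -130
O = I*√350734 (O = √(-350734) = I*√350734 ≈ 592.23*I)
z(x(-3), -294) + O = -130 + I*√350734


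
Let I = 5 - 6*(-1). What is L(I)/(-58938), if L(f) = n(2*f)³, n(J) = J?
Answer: -484/2679 ≈ -0.18066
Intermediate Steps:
I = 11 (I = 5 + 6 = 11)
L(f) = 8*f³ (L(f) = (2*f)³ = 8*f³)
L(I)/(-58938) = (8*11³)/(-58938) = (8*1331)*(-1/58938) = 10648*(-1/58938) = -484/2679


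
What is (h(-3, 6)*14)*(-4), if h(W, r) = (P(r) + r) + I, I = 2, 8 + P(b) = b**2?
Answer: -2016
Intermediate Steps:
P(b) = -8 + b**2
h(W, r) = -6 + r + r**2 (h(W, r) = ((-8 + r**2) + r) + 2 = (-8 + r + r**2) + 2 = -6 + r + r**2)
(h(-3, 6)*14)*(-4) = ((-6 + 6 + 6**2)*14)*(-4) = ((-6 + 6 + 36)*14)*(-4) = (36*14)*(-4) = 504*(-4) = -2016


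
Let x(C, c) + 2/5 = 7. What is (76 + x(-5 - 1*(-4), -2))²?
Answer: 170569/25 ≈ 6822.8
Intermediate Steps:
x(C, c) = 33/5 (x(C, c) = -⅖ + 7 = 33/5)
(76 + x(-5 - 1*(-4), -2))² = (76 + 33/5)² = (413/5)² = 170569/25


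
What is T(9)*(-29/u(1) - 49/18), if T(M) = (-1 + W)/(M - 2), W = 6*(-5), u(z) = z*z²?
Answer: 17701/126 ≈ 140.48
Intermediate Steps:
u(z) = z³
W = -30
T(M) = -31/(-2 + M) (T(M) = (-1 - 30)/(M - 2) = -31/(-2 + M))
T(9)*(-29/u(1) - 49/18) = (-31/(-2 + 9))*(-29/(1³) - 49/18) = (-31/7)*(-29/1 - 49*1/18) = (-31*⅐)*(-29*1 - 49/18) = -31*(-29 - 49/18)/7 = -31/7*(-571/18) = 17701/126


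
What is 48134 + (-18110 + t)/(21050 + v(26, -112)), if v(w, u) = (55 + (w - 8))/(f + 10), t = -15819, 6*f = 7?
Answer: 67904596349/1410788 ≈ 48132.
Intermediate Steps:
f = 7/6 (f = (⅙)*7 = 7/6 ≈ 1.1667)
v(w, u) = 282/67 + 6*w/67 (v(w, u) = (55 + (w - 8))/(7/6 + 10) = (55 + (-8 + w))/(67/6) = (47 + w)*(6/67) = 282/67 + 6*w/67)
48134 + (-18110 + t)/(21050 + v(26, -112)) = 48134 + (-18110 - 15819)/(21050 + (282/67 + (6/67)*26)) = 48134 - 33929/(21050 + (282/67 + 156/67)) = 48134 - 33929/(21050 + 438/67) = 48134 - 33929/1410788/67 = 48134 - 33929*67/1410788 = 48134 - 2273243/1410788 = 67904596349/1410788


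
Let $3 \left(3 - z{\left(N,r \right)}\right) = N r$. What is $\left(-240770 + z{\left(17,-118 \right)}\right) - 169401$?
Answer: $- \frac{1228498}{3} \approx -4.095 \cdot 10^{5}$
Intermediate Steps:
$z{\left(N,r \right)} = 3 - \frac{N r}{3}$
$\left(-240770 + z{\left(17,-118 \right)}\right) - 169401 = \left(-240770 - \left(-3 + \frac{17}{3} \left(-118\right)\right)\right) - 169401 = \left(-240770 + \left(3 + \frac{2006}{3}\right)\right) - 169401 = \left(-240770 + \frac{2015}{3}\right) - 169401 = - \frac{720295}{3} - 169401 = - \frac{1228498}{3}$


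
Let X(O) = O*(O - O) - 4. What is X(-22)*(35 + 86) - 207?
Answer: -691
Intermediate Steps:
X(O) = -4 (X(O) = O*0 - 4 = 0 - 4 = -4)
X(-22)*(35 + 86) - 207 = -4*(35 + 86) - 207 = -4*121 - 207 = -484 - 207 = -691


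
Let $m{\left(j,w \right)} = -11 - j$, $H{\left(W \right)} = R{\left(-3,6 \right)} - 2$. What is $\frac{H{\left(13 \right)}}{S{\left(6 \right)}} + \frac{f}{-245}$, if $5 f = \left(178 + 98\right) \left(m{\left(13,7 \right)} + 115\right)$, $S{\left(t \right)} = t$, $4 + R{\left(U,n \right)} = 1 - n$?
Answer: $- \frac{23453}{1050} \approx -22.336$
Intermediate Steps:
$R{\left(U,n \right)} = -3 - n$ ($R{\left(U,n \right)} = -4 - \left(-1 + n\right) = -3 - n$)
$H{\left(W \right)} = -11$ ($H{\left(W \right)} = \left(-3 - 6\right) - 2 = -9 - 2 = -11$)
$f = \frac{25116}{5}$ ($f = \frac{\left(178 + 98\right) \left(\left(-11 - 13\right) + 115\right)}{5} = \frac{276 \left(\left(-11 - 13\right) + 115\right)}{5} = \frac{276 \left(-24 + 115\right)}{5} = \frac{276 \cdot 91}{5} = \frac{1}{5} \cdot 25116 = \frac{25116}{5} \approx 5023.2$)
$\frac{H{\left(13 \right)}}{S{\left(6 \right)}} + \frac{f}{-245} = - \frac{11}{6} + \frac{25116}{5 \left(-245\right)} = \left(-11\right) \frac{1}{6} + \frac{25116}{5} \left(- \frac{1}{245}\right) = - \frac{11}{6} - \frac{3588}{175} = - \frac{23453}{1050}$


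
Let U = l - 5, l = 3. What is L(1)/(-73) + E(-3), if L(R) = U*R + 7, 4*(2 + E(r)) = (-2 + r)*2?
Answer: -667/146 ≈ -4.5685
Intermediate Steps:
U = -2 (U = 3 - 5 = -2)
E(r) = -3 + r/2 (E(r) = -2 + ((-2 + r)*2)/4 = -2 + (-4 + 2*r)/4 = -2 + (-1 + r/2) = -3 + r/2)
L(R) = 7 - 2*R (L(R) = -2*R + 7 = 7 - 2*R)
L(1)/(-73) + E(-3) = (7 - 2*1)/(-73) + (-3 + (1/2)*(-3)) = (7 - 2)*(-1/73) + (-3 - 3/2) = 5*(-1/73) - 9/2 = -5/73 - 9/2 = -667/146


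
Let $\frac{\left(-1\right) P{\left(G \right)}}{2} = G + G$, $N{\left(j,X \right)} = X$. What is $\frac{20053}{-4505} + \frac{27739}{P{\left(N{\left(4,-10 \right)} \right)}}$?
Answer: $\frac{4966483}{7208} \approx 689.02$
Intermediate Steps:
$P{\left(G \right)} = - 4 G$ ($P{\left(G \right)} = - 2 \left(G + G\right) = - 2 \cdot 2 G = - 4 G$)
$\frac{20053}{-4505} + \frac{27739}{P{\left(N{\left(4,-10 \right)} \right)}} = \frac{20053}{-4505} + \frac{27739}{\left(-4\right) \left(-10\right)} = 20053 \left(- \frac{1}{4505}\right) + \frac{27739}{40} = - \frac{20053}{4505} + 27739 \cdot \frac{1}{40} = - \frac{20053}{4505} + \frac{27739}{40} = \frac{4966483}{7208}$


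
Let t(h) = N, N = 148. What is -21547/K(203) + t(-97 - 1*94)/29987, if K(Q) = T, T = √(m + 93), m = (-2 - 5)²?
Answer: 148/29987 - 21547*√142/142 ≈ -1808.2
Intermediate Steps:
m = 49 (m = (-7)² = 49)
t(h) = 148
T = √142 (T = √(49 + 93) = √142 ≈ 11.916)
K(Q) = √142
-21547/K(203) + t(-97 - 1*94)/29987 = -21547*√142/142 + 148/29987 = 148/29987 - 21547*√142/142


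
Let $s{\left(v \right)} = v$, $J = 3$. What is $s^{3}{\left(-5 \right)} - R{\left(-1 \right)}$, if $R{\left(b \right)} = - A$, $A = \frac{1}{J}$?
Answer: $- \frac{374}{3} \approx -124.67$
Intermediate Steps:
$A = \frac{1}{3} \approx 0.33333$
$R{\left(b \right)} = - \frac{1}{3}$ ($R{\left(b \right)} = \left(-1\right) \frac{1}{3} = - \frac{1}{3}$)
$s^{3}{\left(-5 \right)} - R{\left(-1 \right)} = \left(-5\right)^{3} - - \frac{1}{3} = -125 + \frac{1}{3} = - \frac{374}{3}$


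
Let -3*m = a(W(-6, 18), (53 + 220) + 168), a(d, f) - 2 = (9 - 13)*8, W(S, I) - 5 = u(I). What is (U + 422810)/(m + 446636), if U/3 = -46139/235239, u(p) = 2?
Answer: 33153754391/35022852798 ≈ 0.94663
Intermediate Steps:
W(S, I) = 7 (W(S, I) = 5 + 2 = 7)
U = -46139/78413 (U = 3*(-46139/235239) = -46139/78413 ≈ -0.58841)
a(d, f) = -30 (a(d, f) = 2 + (9 - 13)*8 = 2 - 4*8 = 2 - 32 = -30)
m = 10 (m = -⅓*(-30) = 10)
(U + 422810)/(m + 446636) = (-46139/78413 + 422810)/(10 + 446636) = (33153754391/78413)/446646 = (33153754391/78413)*(1/446646) = 33153754391/35022852798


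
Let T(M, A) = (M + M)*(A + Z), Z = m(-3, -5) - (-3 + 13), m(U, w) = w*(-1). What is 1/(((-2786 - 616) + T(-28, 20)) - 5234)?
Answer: -1/9476 ≈ -0.00010553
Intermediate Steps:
m(U, w) = -w
Z = -5 (Z = -1*(-5) - (-3 + 13) = 5 - 1*10 = 5 - 10 = -5)
T(M, A) = 2*M*(-5 + A) (T(M, A) = (M + M)*(A - 5) = (2*M)*(-5 + A) = 2*M*(-5 + A))
1/(((-2786 - 616) + T(-28, 20)) - 5234) = 1/(((-2786 - 616) + 2*(-28)*(-5 + 20)) - 5234) = 1/((-3402 + 2*(-28)*15) - 5234) = 1/((-3402 - 840) - 5234) = 1/(-4242 - 5234) = 1/(-9476) = -1/9476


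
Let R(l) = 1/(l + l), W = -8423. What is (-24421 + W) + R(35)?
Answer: -2299079/70 ≈ -32844.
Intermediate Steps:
R(l) = 1/(2*l)
(-24421 + W) + R(35) = (-24421 - 8423) + (½)/35 = -32844 + (½)*(1/35) = -32844 + 1/70 = -2299079/70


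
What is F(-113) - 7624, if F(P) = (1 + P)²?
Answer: 4920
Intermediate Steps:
F(-113) - 7624 = (1 - 113)² - 7624 = (-112)² - 7624 = 12544 - 7624 = 4920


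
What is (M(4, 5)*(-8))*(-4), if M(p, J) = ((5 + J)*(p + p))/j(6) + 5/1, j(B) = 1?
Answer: 2720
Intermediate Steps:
M(p, J) = 5 + 2*p*(5 + J) (M(p, J) = ((5 + J)*(p + p))/1 + 5/1 = ((5 + J)*(2*p))*1 + 5*1 = (2*p*(5 + J))*1 + 5 = 2*p*(5 + J) + 5 = 5 + 2*p*(5 + J))
(M(4, 5)*(-8))*(-4) = ((5 + 10*4 + 2*5*4)*(-8))*(-4) = ((5 + 40 + 40)*(-8))*(-4) = (85*(-8))*(-4) = -680*(-4) = 2720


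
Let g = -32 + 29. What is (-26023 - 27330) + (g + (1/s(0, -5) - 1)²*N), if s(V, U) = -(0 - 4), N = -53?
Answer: -854173/16 ≈ -53386.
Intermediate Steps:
s(V, U) = 4 (s(V, U) = -1*(-4) = 4)
g = -3
(-26023 - 27330) + (g + (1/s(0, -5) - 1)²*N) = (-26023 - 27330) + (-3 + (1/4 - 1)²*(-53)) = -53353 + (-3 + (¼ - 1)²*(-53)) = -53353 + (-3 + (-¾)²*(-53)) = -53353 + (-3 + (9/16)*(-53)) = -53353 + (-3 - 477/16) = -53353 - 525/16 = -854173/16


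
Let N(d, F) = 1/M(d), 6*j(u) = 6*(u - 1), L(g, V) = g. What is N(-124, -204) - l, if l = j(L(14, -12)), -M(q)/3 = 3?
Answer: -118/9 ≈ -13.111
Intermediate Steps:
M(q) = -9 (M(q) = -3*3 = -9)
j(u) = -1 + u (j(u) = (6*(u - 1))/6 = (6*(-1 + u))/6 = (-6 + 6*u)/6 = -1 + u)
N(d, F) = -⅑ (N(d, F) = 1/(-9) = -⅑)
l = 13 (l = -1 + 14 = 13)
N(-124, -204) - l = -⅑ - 1*13 = -⅑ - 13 = -118/9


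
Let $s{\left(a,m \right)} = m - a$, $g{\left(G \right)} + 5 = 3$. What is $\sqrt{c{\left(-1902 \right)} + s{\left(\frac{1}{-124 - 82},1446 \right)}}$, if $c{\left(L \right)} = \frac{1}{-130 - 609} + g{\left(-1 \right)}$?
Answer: $\frac{\sqrt{33465056592386}}{152234} \approx 38.0$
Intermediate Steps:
$g{\left(G \right)} = -2$ ($g{\left(G \right)} = -5 + 3 = -2$)
$c{\left(L \right)} = - \frac{1479}{739}$ ($c{\left(L \right)} = \frac{1}{-130 - 609} - 2 = \frac{1}{-739} - 2 = - \frac{1}{739} - 2 = - \frac{1479}{739}$)
$\sqrt{c{\left(-1902 \right)} + s{\left(\frac{1}{-124 - 82},1446 \right)}} = \sqrt{- \frac{1479}{739} + \left(1446 - \frac{1}{-124 - 82}\right)} = \sqrt{- \frac{1479}{739} + \left(1446 - \frac{1}{-206}\right)} = \sqrt{- \frac{1479}{739} + \left(1446 - - \frac{1}{206}\right)} = \sqrt{- \frac{1479}{739} + \left(1446 + \frac{1}{206}\right)} = \sqrt{- \frac{1479}{739} + \frac{297877}{206}} = \sqrt{\frac{219826429}{152234}} = \frac{\sqrt{33465056592386}}{152234}$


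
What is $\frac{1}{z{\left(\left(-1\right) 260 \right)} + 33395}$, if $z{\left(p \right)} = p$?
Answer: $\frac{1}{33135} \approx 3.018 \cdot 10^{-5}$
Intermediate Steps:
$\frac{1}{z{\left(\left(-1\right) 260 \right)} + 33395} = \frac{1}{\left(-1\right) 260 + 33395} = \frac{1}{-260 + 33395} = \frac{1}{33135}$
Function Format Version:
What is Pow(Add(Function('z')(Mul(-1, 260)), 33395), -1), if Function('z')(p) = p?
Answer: Rational(1, 33135) ≈ 3.0180e-5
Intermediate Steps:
Pow(Add(Function('z')(Mul(-1, 260)), 33395), -1) = Pow(Add(Mul(-1, 260), 33395), -1) = Pow(Add(-260, 33395), -1) = Pow(33135, -1) = Rational(1, 33135)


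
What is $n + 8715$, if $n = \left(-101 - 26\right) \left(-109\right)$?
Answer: $22558$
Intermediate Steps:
$n = 13843$ ($n = \left(-127\right) \left(-109\right) = 13843$)
$n + 8715 = 13843 + 8715 = 22558$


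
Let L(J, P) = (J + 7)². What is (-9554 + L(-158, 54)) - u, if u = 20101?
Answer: -6854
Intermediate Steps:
L(J, P) = (7 + J)²
(-9554 + L(-158, 54)) - u = (-9554 + (7 - 158)²) - 1*20101 = (-9554 + (-151)²) - 20101 = (-9554 + 22801) - 20101 = 13247 - 20101 = -6854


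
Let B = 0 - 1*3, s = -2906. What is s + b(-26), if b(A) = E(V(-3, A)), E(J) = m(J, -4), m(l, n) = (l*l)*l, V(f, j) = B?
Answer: -2933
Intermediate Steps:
B = -3 (B = 0 - 3 = -3)
V(f, j) = -3
m(l, n) = l**3 (m(l, n) = l**2*l = l**3)
E(J) = J**3
b(A) = -27 (b(A) = (-3)**3 = -27)
s + b(-26) = -2906 - 27 = -2933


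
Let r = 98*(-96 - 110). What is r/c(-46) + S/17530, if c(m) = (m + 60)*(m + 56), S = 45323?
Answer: -2482503/17530 ≈ -141.61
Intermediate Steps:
r = -20188 (r = 98*(-206) = -20188)
c(m) = (56 + m)*(60 + m) (c(m) = (60 + m)*(56 + m) = (56 + m)*(60 + m))
r/c(-46) + S/17530 = -20188/(3360 + (-46)**2 + 116*(-46)) + 45323/17530 = -20188/(3360 + 2116 - 5336) + 45323*(1/17530) = -20188/140 + 45323/17530 = -20188*1/140 + 45323/17530 = -721/5 + 45323/17530 = -2482503/17530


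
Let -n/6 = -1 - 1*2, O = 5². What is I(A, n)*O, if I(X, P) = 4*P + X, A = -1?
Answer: 1775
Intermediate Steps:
O = 25
n = 18 (n = -6*(-1 - 1*2) = -6*(-1 - 2) = -6*(-3) = 18)
I(X, P) = X + 4*P
I(A, n)*O = (-1 + 4*18)*25 = (-1 + 72)*25 = 71*25 = 1775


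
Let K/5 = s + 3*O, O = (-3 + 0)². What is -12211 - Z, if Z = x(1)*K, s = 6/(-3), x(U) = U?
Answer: -12336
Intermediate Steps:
s = -2 (s = 6*(-⅓) = -2)
O = 9 (O = (-3)² = 9)
K = 125 (K = 5*(-2 + 3*9) = 5*(-2 + 27) = 5*25 = 125)
Z = 125 (Z = 1*125 = 125)
-12211 - Z = -12211 - 1*125 = -12211 - 125 = -12336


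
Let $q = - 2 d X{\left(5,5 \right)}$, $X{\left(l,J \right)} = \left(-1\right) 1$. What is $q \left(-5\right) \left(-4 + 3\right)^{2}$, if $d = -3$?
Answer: $30$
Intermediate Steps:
$X{\left(l,J \right)} = -1$
$q = -6$ ($q = \left(-2\right) \left(-3\right) \left(-1\right) = 6 \left(-1\right) = -6$)
$q \left(-5\right) \left(-4 + 3\right)^{2} = \left(-6\right) \left(-5\right) \left(-4 + 3\right)^{2} = 30 \left(-1\right)^{2} = 30 \cdot 1 = 30$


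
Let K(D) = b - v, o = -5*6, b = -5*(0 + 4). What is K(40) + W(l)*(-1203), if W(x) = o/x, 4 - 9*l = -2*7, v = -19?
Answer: 18044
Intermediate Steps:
b = -20 (b = -5*4 = -20)
l = 2 (l = 4/9 - (-2)*7/9 = 4/9 - 1/9*(-14) = 4/9 + 14/9 = 2)
o = -30
K(D) = -1 (K(D) = -20 - 1*(-19) = -20 + 19 = -1)
W(x) = -30/x
K(40) + W(l)*(-1203) = -1 - 30/2*(-1203) = -1 - 30*1/2*(-1203) = -1 - 15*(-1203) = -1 + 18045 = 18044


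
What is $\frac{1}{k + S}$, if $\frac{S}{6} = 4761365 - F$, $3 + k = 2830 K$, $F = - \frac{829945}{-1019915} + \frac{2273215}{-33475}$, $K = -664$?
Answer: $\frac{105051245}{2803762006152283} \approx 3.7468 \cdot 10^{-8}$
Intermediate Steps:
$F = - \frac{7048318978}{105051245}$ ($F = \left(-829945\right) \left(- \frac{1}{1019915}\right) + 2273215 \left(- \frac{1}{33475}\right) = \frac{165989}{203983} - \frac{454643}{6695} = - \frac{7048318978}{105051245} \approx -67.094$)
$k = -1879123$ ($k = -3 + 2830 \left(-664\right) = -3 - 1879120 = -1879123$)
$S = \frac{3001166216810418}{105051245}$ ($S = 6 \left(4761365 - - \frac{7048318978}{105051245}\right) = 6 \left(4761365 + \frac{7048318978}{105051245}\right) = 6 \cdot \frac{500194369468403}{105051245} = \frac{3001166216810418}{105051245} \approx 2.8569 \cdot 10^{7}$)
$\frac{1}{k + S} = \frac{1}{-1879123 + \frac{3001166216810418}{105051245}} = \frac{1}{\frac{2803762006152283}{105051245}} = \frac{105051245}{2803762006152283}$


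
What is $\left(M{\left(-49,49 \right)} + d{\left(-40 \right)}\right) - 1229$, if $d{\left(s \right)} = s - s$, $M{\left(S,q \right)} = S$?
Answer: $-1278$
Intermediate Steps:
$d{\left(s \right)} = 0$
$\left(M{\left(-49,49 \right)} + d{\left(-40 \right)}\right) - 1229 = \left(-49 + 0\right) - 1229 = -49 - 1229 = -1278$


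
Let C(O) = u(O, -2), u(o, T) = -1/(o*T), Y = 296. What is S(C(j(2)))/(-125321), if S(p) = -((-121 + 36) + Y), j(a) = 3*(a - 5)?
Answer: 211/125321 ≈ 0.0016837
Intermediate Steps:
u(o, T) = -1/(T*o)
j(a) = -15 + 3*a (j(a) = 3*(-5 + a) = -15 + 3*a)
C(O) = 1/(2*O) (C(O) = -1/(-2*O) = -1*(-1/2)/O = 1/(2*O))
S(p) = -211 (S(p) = -((-121 + 36) + 296) = -(-85 + 296) = -1*211 = -211)
S(C(j(2)))/(-125321) = -211/(-125321) = -211*(-1/125321) = 211/125321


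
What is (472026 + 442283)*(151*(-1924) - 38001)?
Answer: -300373364225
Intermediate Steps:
(472026 + 442283)*(151*(-1924) - 38001) = 914309*(-290524 - 38001) = 914309*(-328525) = -300373364225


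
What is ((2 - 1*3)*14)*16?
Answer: -224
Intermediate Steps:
((2 - 1*3)*14)*16 = ((2 - 3)*14)*16 = -1*14*16 = -14*16 = -224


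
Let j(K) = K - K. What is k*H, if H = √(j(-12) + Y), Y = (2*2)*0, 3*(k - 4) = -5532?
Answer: 0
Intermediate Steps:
k = -1840 (k = 4 + (⅓)*(-5532) = 4 - 1844 = -1840)
j(K) = 0
Y = 0 (Y = 4*0 = 0)
H = 0 (H = √(0 + 0) = √0 = 0)
k*H = -1840*0 = 0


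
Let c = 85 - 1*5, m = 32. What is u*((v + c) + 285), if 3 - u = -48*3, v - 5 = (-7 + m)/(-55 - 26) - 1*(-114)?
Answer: 1919771/27 ≈ 71103.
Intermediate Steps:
c = 80 (c = 85 - 5 = 80)
v = 9614/81 (v = 5 + ((-7 + 32)/(-55 - 26) - 1*(-114)) = 5 + (25/(-81) + 114) = 5 + (25*(-1/81) + 114) = 5 + (-25/81 + 114) = 5 + 9209/81 = 9614/81 ≈ 118.69)
u = 147 (u = 3 - (-48)*3 = 3 - 1*(-144) = 3 + 144 = 147)
u*((v + c) + 285) = 147*((9614/81 + 80) + 285) = 147*(16094/81 + 285) = 147*(39179/81) = 1919771/27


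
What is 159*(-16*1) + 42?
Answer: -2502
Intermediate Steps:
159*(-16*1) + 42 = 159*(-16) + 42 = -2544 + 42 = -2502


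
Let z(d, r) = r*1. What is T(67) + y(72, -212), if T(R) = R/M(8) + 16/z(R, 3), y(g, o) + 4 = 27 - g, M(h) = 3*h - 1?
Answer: -2812/69 ≈ -40.754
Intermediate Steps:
M(h) = -1 + 3*h
y(g, o) = 23 - g (y(g, o) = -4 + (27 - g) = 23 - g)
z(d, r) = r
T(R) = 16/3 + R/23 (T(R) = R/(-1 + 3*8) + 16/3 = R/(-1 + 24) + 16*(⅓) = R/23 + 16/3 = 16/3 + R/23)
T(67) + y(72, -212) = (16/3 + (1/23)*67) + (23 - 1*72) = (16/3 + 67/23) + (23 - 72) = 569/69 - 49 = -2812/69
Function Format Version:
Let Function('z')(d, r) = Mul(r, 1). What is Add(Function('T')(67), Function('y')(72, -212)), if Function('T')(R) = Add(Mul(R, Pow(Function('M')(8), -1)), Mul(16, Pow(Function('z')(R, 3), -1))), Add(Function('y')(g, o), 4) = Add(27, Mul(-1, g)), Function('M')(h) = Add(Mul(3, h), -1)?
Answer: Rational(-2812, 69) ≈ -40.754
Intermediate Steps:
Function('M')(h) = Add(-1, Mul(3, h))
Function('y')(g, o) = Add(23, Mul(-1, g)) (Function('y')(g, o) = Add(-4, Add(27, Mul(-1, g))) = Add(23, Mul(-1, g)))
Function('z')(d, r) = r
Function('T')(R) = Add(Rational(16, 3), Mul(Rational(1, 23), R)) (Function('T')(R) = Add(Mul(R, Pow(Add(-1, Mul(3, 8)), -1)), Mul(16, Pow(3, -1))) = Add(Mul(R, Pow(Add(-1, 24), -1)), Mul(16, Rational(1, 3))) = Add(Mul(R, Pow(23, -1)), Rational(16, 3)) = Add(Mul(R, Rational(1, 23)), Rational(16, 3)) = Add(Mul(Rational(1, 23), R), Rational(16, 3)) = Add(Rational(16, 3), Mul(Rational(1, 23), R)))
Add(Function('T')(67), Function('y')(72, -212)) = Add(Add(Rational(16, 3), Mul(Rational(1, 23), 67)), Add(23, Mul(-1, 72))) = Add(Add(Rational(16, 3), Rational(67, 23)), Add(23, -72)) = Add(Rational(569, 69), -49) = Rational(-2812, 69)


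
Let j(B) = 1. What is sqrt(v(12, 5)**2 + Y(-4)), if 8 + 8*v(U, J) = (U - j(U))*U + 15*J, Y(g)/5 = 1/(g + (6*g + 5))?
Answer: 3*sqrt(2326841)/184 ≈ 24.871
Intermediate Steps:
Y(g) = 5/(5 + 7*g) (Y(g) = 5/(g + (6*g + 5)) = 5/(g + (5 + 6*g)) = 5/(5 + 7*g))
v(U, J) = -1 + 15*J/8 + U*(-1 + U)/8 (v(U, J) = -1 + ((U - 1*1)*U + 15*J)/8 = -1 + ((U - 1)*U + 15*J)/8 = -1 + ((-1 + U)*U + 15*J)/8 = -1 + (U*(-1 + U) + 15*J)/8 = -1 + (15*J + U*(-1 + U))/8 = -1 + (15*J/8 + U*(-1 + U)/8) = -1 + 15*J/8 + U*(-1 + U)/8)
sqrt(v(12, 5)**2 + Y(-4)) = sqrt((-1 - 1/8*12 + (1/8)*12**2 + (15/8)*5)**2 + 5/(5 + 7*(-4))) = sqrt((-1 - 3/2 + (1/8)*144 + 75/8)**2 + 5/(5 - 28)) = sqrt((-1 - 3/2 + 18 + 75/8)**2 + 5/(-23)) = sqrt((199/8)**2 + 5*(-1/23)) = sqrt(39601/64 - 5/23) = sqrt(910503/1472) = 3*sqrt(2326841)/184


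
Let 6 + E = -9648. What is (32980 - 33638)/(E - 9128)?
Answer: 329/9391 ≈ 0.035034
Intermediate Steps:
E = -9654 (E = -6 - 9648 = -9654)
(32980 - 33638)/(E - 9128) = (32980 - 33638)/(-9654 - 9128) = -658/(-18782) = -658*(-1/18782) = 329/9391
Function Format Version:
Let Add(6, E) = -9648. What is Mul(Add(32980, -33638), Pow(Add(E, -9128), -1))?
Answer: Rational(329, 9391) ≈ 0.035034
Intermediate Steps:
E = -9654 (E = Add(-6, -9648) = -9654)
Mul(Add(32980, -33638), Pow(Add(E, -9128), -1)) = Mul(Add(32980, -33638), Pow(Add(-9654, -9128), -1)) = Mul(-658, Pow(-18782, -1)) = Mul(-658, Rational(-1, 18782)) = Rational(329, 9391)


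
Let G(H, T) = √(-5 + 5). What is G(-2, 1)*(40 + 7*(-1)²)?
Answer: 0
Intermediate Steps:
G(H, T) = 0 (G(H, T) = √0 = 0)
G(-2, 1)*(40 + 7*(-1)²) = 0*(40 + 7*(-1)²) = 0*(40 + 7*1) = 0*(40 + 7) = 0*47 = 0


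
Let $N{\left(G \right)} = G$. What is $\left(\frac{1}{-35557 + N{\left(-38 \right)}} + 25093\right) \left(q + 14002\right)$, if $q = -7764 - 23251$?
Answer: $- \frac{5065254029114}{11865} \approx -4.2691 \cdot 10^{8}$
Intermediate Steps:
$q = -31015$ ($q = -7764 - 23251 = -31015$)
$\left(\frac{1}{-35557 + N{\left(-38 \right)}} + 25093\right) \left(q + 14002\right) = \left(\frac{1}{-35557 - 38} + 25093\right) \left(-31015 + 14002\right) = \left(\frac{1}{-35595} + 25093\right) \left(-17013\right) = \left(- \frac{1}{35595} + 25093\right) \left(-17013\right) = \frac{893185334}{35595} \left(-17013\right) = - \frac{5065254029114}{11865}$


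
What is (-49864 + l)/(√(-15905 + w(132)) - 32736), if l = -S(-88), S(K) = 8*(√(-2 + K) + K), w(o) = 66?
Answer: (49160 + 24*I*√10)/(32736 - I*√15839) ≈ 1.5017 + 0.0080916*I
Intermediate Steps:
S(K) = 8*K + 8*√(-2 + K) (S(K) = 8*(K + √(-2 + K)) = 8*K + 8*√(-2 + K))
l = 704 - 24*I*√10 (l = -(8*(-88) + 8*√(-2 - 88)) = -(-704 + 8*√(-90)) = -(-704 + 8*(3*I*√10)) = -(-704 + 24*I*√10) = 704 - 24*I*√10 ≈ 704.0 - 75.895*I)
(-49864 + l)/(√(-15905 + w(132)) - 32736) = (-49864 + (704 - 24*I*√10))/(√(-15905 + 66) - 32736) = (-49160 - 24*I*√10)/(√(-15839) - 32736) = (-49160 - 24*I*√10)/(I*√15839 - 32736) = (-49160 - 24*I*√10)/(-32736 + I*√15839)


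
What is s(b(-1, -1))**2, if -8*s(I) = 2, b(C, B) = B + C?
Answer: 1/16 ≈ 0.062500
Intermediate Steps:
s(I) = -1/4 (s(I) = -1/8*2 = -1/4)
s(b(-1, -1))**2 = (-1/4)**2 = 1/16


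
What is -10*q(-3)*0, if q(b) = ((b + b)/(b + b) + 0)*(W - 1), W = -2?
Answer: 0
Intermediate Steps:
q(b) = -3 (q(b) = ((b + b)/(b + b) + 0)*(-2 - 1) = ((2*b)/((2*b)) + 0)*(-3) = ((2*b)*(1/(2*b)) + 0)*(-3) = (1 + 0)*(-3) = 1*(-3) = -3)
-10*q(-3)*0 = -10*(-3)*0 = 30*0 = 0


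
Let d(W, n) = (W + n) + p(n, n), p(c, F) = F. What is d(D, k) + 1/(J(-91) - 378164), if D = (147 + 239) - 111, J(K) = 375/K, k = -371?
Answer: -16071010724/34413299 ≈ -467.00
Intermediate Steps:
D = 275 (D = 386 - 111 = 275)
d(W, n) = W + 2*n (d(W, n) = (W + n) + n = W + 2*n)
d(D, k) + 1/(J(-91) - 378164) = (275 + 2*(-371)) + 1/(375/(-91) - 378164) = (275 - 742) + 1/(375*(-1/91) - 378164) = -467 + 1/(-375/91 - 378164) = -467 + 1/(-34413299/91) = -467 - 91/34413299 = -16071010724/34413299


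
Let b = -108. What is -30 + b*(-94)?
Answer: 10122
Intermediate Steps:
-30 + b*(-94) = -30 - 108*(-94) = -30 + 10152 = 10122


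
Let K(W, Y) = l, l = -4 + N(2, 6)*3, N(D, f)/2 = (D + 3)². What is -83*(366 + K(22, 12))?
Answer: -42496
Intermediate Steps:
N(D, f) = 2*(3 + D)² (N(D, f) = 2*(D + 3)² = 2*(3 + D)²)
l = 146 (l = -4 + (2*(3 + 2)²)*3 = -4 + (2*5²)*3 = -4 + (2*25)*3 = -4 + 50*3 = -4 + 150 = 146)
K(W, Y) = 146
-83*(366 + K(22, 12)) = -83*(366 + 146) = -83*512 = -42496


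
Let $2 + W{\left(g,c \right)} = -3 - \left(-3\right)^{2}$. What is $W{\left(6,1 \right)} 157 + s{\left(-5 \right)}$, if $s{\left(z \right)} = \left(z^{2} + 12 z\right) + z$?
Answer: $-2238$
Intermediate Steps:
$W{\left(g,c \right)} = -14$ ($W{\left(g,c \right)} = -2 - 12 = -14$)
$s{\left(z \right)} = z^{2} + 13 z$
$W{\left(6,1 \right)} 157 + s{\left(-5 \right)} = \left(-14\right) 157 - 5 \left(13 - 5\right) = -2198 - 40 = -2238$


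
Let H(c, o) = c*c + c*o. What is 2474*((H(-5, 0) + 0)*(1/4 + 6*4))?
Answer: 2999725/2 ≈ 1.4999e+6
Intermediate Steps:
H(c, o) = c² + c*o
2474*((H(-5, 0) + 0)*(1/4 + 6*4)) = 2474*((-5*(-5 + 0) + 0)*(1/4 + 6*4)) = 2474*((-5*(-5) + 0)*(¼ + 24)) = 2474*((25 + 0)*(97/4)) = 2474*(25*(97/4)) = 2474*(2425/4) = 2999725/2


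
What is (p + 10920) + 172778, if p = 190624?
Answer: 374322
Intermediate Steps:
(p + 10920) + 172778 = (190624 + 10920) + 172778 = 201544 + 172778 = 374322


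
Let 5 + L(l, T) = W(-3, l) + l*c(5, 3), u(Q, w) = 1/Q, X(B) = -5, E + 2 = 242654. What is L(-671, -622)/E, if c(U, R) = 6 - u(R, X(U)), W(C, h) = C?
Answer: -11431/727956 ≈ -0.015703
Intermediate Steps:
E = 242652 (E = -2 + 242654 = 242652)
c(U, R) = 6 - 1/R
L(l, T) = -8 + 17*l/3 (L(l, T) = -5 + (-3 + l*(6 - 1/3)) = -5 + (-3 + l*(6 - 1*⅓)) = -5 + (-3 + l*(6 - ⅓)) = -5 + (-3 + l*(17/3)) = -5 + (-3 + 17*l/3) = -8 + 17*l/3)
L(-671, -622)/E = (-8 + (17/3)*(-671))/242652 = (-8 - 11407/3)*(1/242652) = -11431/3*1/242652 = -11431/727956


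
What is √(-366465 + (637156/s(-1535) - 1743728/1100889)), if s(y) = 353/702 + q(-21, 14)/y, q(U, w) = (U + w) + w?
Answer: √35415886001804691308430355367/197037480183 ≈ 955.10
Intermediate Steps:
q(U, w) = U + 2*w
s(y) = 353/702 + 7/y (s(y) = 353/702 + (-21 + 2*14)/y = 353*(1/702) + (-21 + 28)/y = 353/702 + 7/y)
√(-366465 + (637156/s(-1535) - 1743728/1100889)) = √(-366465 + (637156/(353/702 + 7/(-1535)) - 1743728/1100889)) = √(-366465 + (637156/(353/702 + 7*(-1/1535)) - 1743728*1/1100889)) = √(-366465 + (637156/(353/702 - 7/1535) - 1743728/1100889)) = √(-366465 + (637156/(536941/1077570) - 1743728/1100889)) = √(-366465 + (637156*(1077570/536941) - 1743728/1100889)) = √(-366465 + (686580190920/536941 - 1743728/1100889)) = √(-366465 + 755847643522671832/591112440549) = √(539225622996882547/591112440549) = √35415886001804691308430355367/197037480183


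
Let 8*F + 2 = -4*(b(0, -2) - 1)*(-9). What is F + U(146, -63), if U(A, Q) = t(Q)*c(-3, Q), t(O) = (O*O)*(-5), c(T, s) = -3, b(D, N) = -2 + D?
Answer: 238085/4 ≈ 59521.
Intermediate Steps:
t(O) = -5*O² (t(O) = O²*(-5) = -5*O²)
U(A, Q) = 15*Q² (U(A, Q) = -5*Q²*(-3) = 15*Q²)
F = -55/4 (F = -¼ + (-4*((-2 + 0) - 1)*(-9))/8 = -¼ + (-4*(-2 - 1)*(-9))/8 = -¼ + (-4*(-3)*(-9))/8 = -¼ + (12*(-9))/8 = -¼ + (⅛)*(-108) = -¼ - 27/2 = -55/4 ≈ -13.750)
F + U(146, -63) = -55/4 + 15*(-63)² = -55/4 + 15*3969 = -55/4 + 59535 = 238085/4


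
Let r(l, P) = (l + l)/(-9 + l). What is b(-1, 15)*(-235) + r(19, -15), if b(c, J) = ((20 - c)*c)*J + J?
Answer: 352519/5 ≈ 70504.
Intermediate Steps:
r(l, P) = 2*l/(-9 + l) (r(l, P) = (2*l)/(-9 + l) = 2*l/(-9 + l))
b(c, J) = J + J*c*(20 - c) (b(c, J) = (c*(20 - c))*J + J = J*c*(20 - c) + J = J + J*c*(20 - c))
b(-1, 15)*(-235) + r(19, -15) = (15*(1 - 1*(-1)**2 + 20*(-1)))*(-235) + 2*19/(-9 + 19) = (15*(1 - 1*1 - 20))*(-235) + 2*19/10 = (15*(1 - 1 - 20))*(-235) + 2*19*(1/10) = (15*(-20))*(-235) + 19/5 = -300*(-235) + 19/5 = 70500 + 19/5 = 352519/5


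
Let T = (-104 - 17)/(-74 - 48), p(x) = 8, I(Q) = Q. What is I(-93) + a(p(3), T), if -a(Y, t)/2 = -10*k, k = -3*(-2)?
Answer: 27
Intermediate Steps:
k = 6
T = 121/122 (T = -121/(-122) = -121*(-1/122) = 121/122 ≈ 0.99180)
a(Y, t) = 120 (a(Y, t) = -(-20)*6 = -2*(-60) = 120)
I(-93) + a(p(3), T) = -93 + 120 = 27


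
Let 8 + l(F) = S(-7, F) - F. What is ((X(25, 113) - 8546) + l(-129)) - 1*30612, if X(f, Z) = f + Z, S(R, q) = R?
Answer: -38906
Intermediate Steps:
X(f, Z) = Z + f
l(F) = -15 - F (l(F) = -8 + (-7 - F) = -15 - F)
((X(25, 113) - 8546) + l(-129)) - 1*30612 = (((113 + 25) - 8546) + (-15 - 1*(-129))) - 1*30612 = ((138 - 8546) + (-15 + 129)) - 30612 = (-8408 + 114) - 30612 = -8294 - 30612 = -38906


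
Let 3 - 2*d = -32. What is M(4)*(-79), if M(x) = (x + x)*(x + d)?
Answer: -13588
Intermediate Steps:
d = 35/2 (d = 3/2 - ½*(-32) = 3/2 + 16 = 35/2 ≈ 17.500)
M(x) = 2*x*(35/2 + x) (M(x) = (x + x)*(x + 35/2) = (2*x)*(35/2 + x) = 2*x*(35/2 + x))
M(4)*(-79) = (4*(35 + 2*4))*(-79) = (4*(35 + 8))*(-79) = (4*43)*(-79) = 172*(-79) = -13588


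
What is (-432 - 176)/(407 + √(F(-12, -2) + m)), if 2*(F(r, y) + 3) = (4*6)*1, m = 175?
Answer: -247456/165465 + 1216*√46/165465 ≈ -1.4457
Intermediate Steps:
F(r, y) = 9 (F(r, y) = -3 + ((4*6)*1)/2 = -3 + (24*1)/2 = -3 + (½)*24 = -3 + 12 = 9)
(-432 - 176)/(407 + √(F(-12, -2) + m)) = (-432 - 176)/(407 + √(9 + 175)) = -608/(407 + √184) = -608/(407 + 2*√46)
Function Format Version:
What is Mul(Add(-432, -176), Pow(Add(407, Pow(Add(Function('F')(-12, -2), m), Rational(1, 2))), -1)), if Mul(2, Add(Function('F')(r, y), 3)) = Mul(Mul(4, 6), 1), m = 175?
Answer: Add(Rational(-247456, 165465), Mul(Rational(1216, 165465), Pow(46, Rational(1, 2)))) ≈ -1.4457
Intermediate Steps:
Function('F')(r, y) = 9 (Function('F')(r, y) = Add(-3, Mul(Rational(1, 2), Mul(Mul(4, 6), 1))) = Add(-3, Mul(Rational(1, 2), Mul(24, 1))) = Add(-3, Mul(Rational(1, 2), 24)) = Add(-3, 12) = 9)
Mul(Add(-432, -176), Pow(Add(407, Pow(Add(Function('F')(-12, -2), m), Rational(1, 2))), -1)) = Mul(Add(-432, -176), Pow(Add(407, Pow(Add(9, 175), Rational(1, 2))), -1)) = Mul(-608, Pow(Add(407, Pow(184, Rational(1, 2))), -1)) = Mul(-608, Pow(Add(407, Mul(2, Pow(46, Rational(1, 2)))), -1))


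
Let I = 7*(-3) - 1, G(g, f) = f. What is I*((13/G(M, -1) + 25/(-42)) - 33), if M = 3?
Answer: 21527/21 ≈ 1025.1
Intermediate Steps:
I = -22 (I = -21 - 1 = -22)
I*((13/G(M, -1) + 25/(-42)) - 33) = -22*((13/(-1) + 25/(-42)) - 33) = -22*((13*(-1) + 25*(-1/42)) - 33) = -22*((-13 - 25/42) - 33) = -22*(-571/42 - 33) = -22*(-1957/42) = 21527/21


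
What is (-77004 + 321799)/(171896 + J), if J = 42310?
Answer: 244795/214206 ≈ 1.1428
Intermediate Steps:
(-77004 + 321799)/(171896 + J) = (-77004 + 321799)/(171896 + 42310) = 244795/214206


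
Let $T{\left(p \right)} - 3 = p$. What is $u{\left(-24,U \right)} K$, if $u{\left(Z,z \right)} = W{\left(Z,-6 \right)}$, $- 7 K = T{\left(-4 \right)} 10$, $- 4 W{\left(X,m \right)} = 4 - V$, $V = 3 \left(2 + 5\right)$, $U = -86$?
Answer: $\frac{85}{14} \approx 6.0714$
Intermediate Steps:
$V = 21$ ($V = 3 \cdot 7 = 21$)
$T{\left(p \right)} = 3 + p$
$W{\left(X,m \right)} = \frac{17}{4}$ ($W{\left(X,m \right)} = - \frac{4 - 21}{4} = \left(- \frac{1}{4}\right) \left(-17\right) = \frac{17}{4}$)
$K = \frac{10}{7}$ ($K = - \frac{\left(3 - 4\right) 10}{7} = - \frac{\left(-1\right) 10}{7} = \left(- \frac{1}{7}\right) \left(-10\right) = \frac{10}{7} \approx 1.4286$)
$u{\left(Z,z \right)} = \frac{17}{4}$
$u{\left(-24,U \right)} K = \frac{17}{4} \cdot \frac{10}{7} = \frac{85}{14}$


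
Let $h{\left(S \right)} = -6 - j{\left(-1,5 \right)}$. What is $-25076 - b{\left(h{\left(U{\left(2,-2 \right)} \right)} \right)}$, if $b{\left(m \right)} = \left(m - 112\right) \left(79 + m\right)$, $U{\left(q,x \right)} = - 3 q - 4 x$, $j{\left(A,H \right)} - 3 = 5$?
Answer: $-16886$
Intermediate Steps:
$j{\left(A,H \right)} = 8$ ($j{\left(A,H \right)} = 3 + 5 = 8$)
$U{\left(q,x \right)} = - 4 x - 3 q$
$h{\left(S \right)} = -14$ ($h{\left(S \right)} = -6 - 8 = -14$)
$b{\left(m \right)} = \left(-112 + m\right) \left(79 + m\right)$
$-25076 - b{\left(h{\left(U{\left(2,-2 \right)} \right)} \right)} = -25076 - \left(-8848 + \left(-14\right)^{2} - -462\right) = -25076 - \left(-8848 + 196 + 462\right) = -25076 - -8190 = -25076 + 8190 = -16886$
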